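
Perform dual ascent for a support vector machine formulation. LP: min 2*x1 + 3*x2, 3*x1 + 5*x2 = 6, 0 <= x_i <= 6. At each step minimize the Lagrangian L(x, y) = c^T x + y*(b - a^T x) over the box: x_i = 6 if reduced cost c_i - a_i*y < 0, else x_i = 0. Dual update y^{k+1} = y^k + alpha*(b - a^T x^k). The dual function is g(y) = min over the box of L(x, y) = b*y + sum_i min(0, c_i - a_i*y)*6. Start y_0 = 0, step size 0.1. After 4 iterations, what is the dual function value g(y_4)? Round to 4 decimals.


Dual ascent for LP: min 2*x1 + 3*x2, 3*x1 + 5*x2 = 6, 0 <= x_i <= 6
Step 1: y^k = 0.0, reduced costs: (2.0, 3.0)
  x^k = (0.0, 0.0), subgradient = b - a^T x = 6.0
  y^{k+1} = 0.0 + 0.1*6.0 = 0.6
Step 2: y^k = 0.6, reduced costs: (0.2, 0.0)
  x^k = (0.0, 0.0), subgradient = b - a^T x = 6.0
  y^{k+1} = 0.6 + 0.1*6.0 = 1.2
Step 3: y^k = 1.2, reduced costs: (-1.6, -3.0)
  x^k = (6.0, 6.0), subgradient = b - a^T x = -42.0
  y^{k+1} = 1.2 + 0.1*-42.0 = -3.0
Step 4: y^k = -3.0, reduced costs: (11.0, 18.0)
  x^k = (0.0, 0.0), subgradient = b - a^T x = 6.0
  y^{k+1} = -3.0 + 0.1*6.0 = -2.4
Dual objective at y_4 = -2.4: reduced costs (9.2, 15.0), box minimizer x = (0.0, 0.0)
g(y_4) = b*y + (c1 - a1*y)*x1 + (c2 - a2*y)*x2 = 6*(-2.4) + 9.2*0.0 + 15.0*0.0 = -14.4 + 0.0 + 0.0 = -14.4


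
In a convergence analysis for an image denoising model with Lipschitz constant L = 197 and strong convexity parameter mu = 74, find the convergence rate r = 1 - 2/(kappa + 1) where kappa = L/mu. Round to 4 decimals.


Step 1: Compute the condition number.
kappa = L/mu = 197/74 = 2.6622
Step 2: Compute the convergence rate.
r = 1 - 2/(kappa + 1) = 1 - 2*mu/(L + mu) = (L - mu)/(L + mu) = 123/271 = 0.4539


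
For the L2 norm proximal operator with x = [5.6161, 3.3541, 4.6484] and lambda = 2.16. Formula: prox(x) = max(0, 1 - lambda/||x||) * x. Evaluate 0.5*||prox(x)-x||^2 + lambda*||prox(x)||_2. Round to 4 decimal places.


Step 1: Compute ||x||.
||x|| = 8.0248
Step 2: Compute scaling factor.
scale = max(0, 1 - 2.16/8.0248) = 0.7308
Step 3: prox(x) = [4.1044, 2.4513, 3.3972]
||prox(x)|| = 5.8648
Step 4: Proximal objective.
0.5*||prox-x||^2 = 2.3328
lambda*||prox|| = 12.668
Total = 15.0009


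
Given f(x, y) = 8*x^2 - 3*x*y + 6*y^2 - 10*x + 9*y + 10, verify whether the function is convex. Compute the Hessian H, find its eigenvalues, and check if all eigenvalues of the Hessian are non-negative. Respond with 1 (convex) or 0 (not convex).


The Hessian of f(x,y) = 8*x^2 - 3*x*y + 6*y^2 - 10*x + 9*y + 10 is:
H = [[16, -3], [-3, 12]]
Trace = 16 + 12 = 28
Determinant = 16*12 - (-3)^2 = 183
Discriminant = (28)^2 - 4*183 = 52.0
Eigenvalues: lambda_1 = 10.3944, lambda_2 = 17.6056
The function is convex.

1


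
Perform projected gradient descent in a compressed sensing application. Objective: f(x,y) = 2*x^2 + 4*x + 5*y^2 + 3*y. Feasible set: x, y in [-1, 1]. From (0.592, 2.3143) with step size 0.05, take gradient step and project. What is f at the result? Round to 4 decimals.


Step 1: Compute gradient at (0.592, 2.3143).
grad_x = 2*2*0.592 + 4 = 6.368
grad_y = 2*5*2.3143 + 3 = 26.143
Step 2: Gradient step.
x_raw = 0.592 - 0.05*6.368 = 0.2736
y_raw = 2.3143 - 0.05*26.143 = 1.0072
Step 3: Project onto [-1, 1].
x_proj = clip(0.2736) = 0.2736
y_proj = clip(1.0072) = 1.0
Step 4: Evaluate f.
f(0.2736, 1.0) = 9.2441


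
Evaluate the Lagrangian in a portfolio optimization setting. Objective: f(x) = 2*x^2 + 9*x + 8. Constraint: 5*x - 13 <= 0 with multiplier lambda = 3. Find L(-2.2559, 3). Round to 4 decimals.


Step 1: Evaluate f(x).
f(-2.2559) = 2*(-2.2559)^2 + 9*(-2.2559) + 8 = -2.1249
Step 2: Evaluate g(x).
g(-2.2559) = 5*-2.2559 - 13 = -24.2795
Step 3: Compute Lagrangian.
L = -2.1249 + 3*-24.2795 = -74.9634


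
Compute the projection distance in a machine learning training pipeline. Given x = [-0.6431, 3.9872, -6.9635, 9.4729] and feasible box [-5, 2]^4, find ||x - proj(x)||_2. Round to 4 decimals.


Project each component onto [-5, 2].
clip(-0.6431) = -0.6431, clip(3.9872) = 2.0, clip(-6.9635) = -5.0, clip(9.4729) = 2.0
Projection = [-0.6431, 2.0, -5.0, 2.0]
Squared diffs: [0.0, 3.949, 3.8553, 55.8442]
Distance = sqrt(63.6485) = 7.978


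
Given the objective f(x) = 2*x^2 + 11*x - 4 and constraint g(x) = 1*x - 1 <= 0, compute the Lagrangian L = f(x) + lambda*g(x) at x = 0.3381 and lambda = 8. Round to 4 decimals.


Step 1: Evaluate f(x).
f(0.3381) = 2*0.3381^2 + 11*0.3381 - 4 = -0.0523
Step 2: Evaluate g(x).
g(0.3381) = 1*0.3381 - 1 = -0.6619
Step 3: Compute Lagrangian.
L = -0.0523 + 8*-0.6619 = -5.3475


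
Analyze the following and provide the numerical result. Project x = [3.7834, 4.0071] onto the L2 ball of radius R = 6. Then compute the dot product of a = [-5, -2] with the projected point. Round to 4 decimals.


Step 1: Compute ||x|| (intermediates to 6 decimals).
||x|| = sqrt(3.7834^2 + 4.0071^2) = 5.510986
Step 2: Project.
Since ||x|| <= R, proj = x (no scaling needed).
proj(x) = [3.7834, 4.0071]
Step 3: Dot product.
a^T * proj(x) = -5*3.7834 - 2*4.0071 = -26.9312


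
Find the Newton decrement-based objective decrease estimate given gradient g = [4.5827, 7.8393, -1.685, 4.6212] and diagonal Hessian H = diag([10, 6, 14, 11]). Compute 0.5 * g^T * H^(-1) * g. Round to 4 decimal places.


Step 1: H is diagonal, so H^(-1) * g = [0.4583, 1.3066, -0.1204, 0.4201].
Step 2: g^T H^(-1) g = sum_i g_i^2 / H_ii
  = (4.5827)^2/10 + (7.8393)^2/6 + (-1.685)^2/14 + (4.6212)^2/11
  = 2.1001 + 10.2424 + 0.2028 + 1.9414 = 14.4868
Step 3: Objective decrease = 0.5 * g^T H^(-1) g = 7.2434


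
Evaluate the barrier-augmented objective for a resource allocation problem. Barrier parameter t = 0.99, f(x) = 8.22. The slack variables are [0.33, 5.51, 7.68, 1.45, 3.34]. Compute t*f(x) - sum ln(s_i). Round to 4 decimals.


Step 1: Compute log-barrier.
ln values: [-1.1087, 1.7066, 2.0386, 0.3716, 1.206]
phi = -(-1.1087 + 1.7066 + 2.0386 + 0.3716 + 1.206) = -4.2141
Step 2: Compute augmented objective.
t*f(x) = 0.99*8.22 = 8.1378
Total = 8.1378 - 4.2141 = 3.9237


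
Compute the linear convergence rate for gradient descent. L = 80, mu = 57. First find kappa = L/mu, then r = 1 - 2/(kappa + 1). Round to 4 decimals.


Step 1: Compute the condition number.
kappa = L/mu = 80/57 = 1.4035
Step 2: Compute the convergence rate.
r = 1 - 2/(kappa + 1) = 1 - 2*mu/(L + mu) = (L - mu)/(L + mu) = 23/137 = 0.1679


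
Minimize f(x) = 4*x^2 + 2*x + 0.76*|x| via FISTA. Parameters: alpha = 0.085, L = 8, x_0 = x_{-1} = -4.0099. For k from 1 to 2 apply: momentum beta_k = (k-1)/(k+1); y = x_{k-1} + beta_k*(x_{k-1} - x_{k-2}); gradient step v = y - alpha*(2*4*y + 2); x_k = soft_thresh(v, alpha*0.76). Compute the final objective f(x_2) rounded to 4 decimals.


FISTA on f(x) = 4*x^2 + 2*x + 0.76*|x|
L = 8, alpha = 0.085
Iteration 1: beta = 0.0, y = -4.0099 + 0.0*(-4.0099 + 4.0099) = -4.0099
  grad(y) = -30.0792, v = y - alpha*grad = -1.4532
  prox(v) = soft_thresh(-1.4532, 0.0646) = -1.3886
Iteration 2: beta = 0.3333, y = -1.3886 + 0.3333*(-1.3886 + 4.0099) = -0.5148
  grad(y) = -2.1183, v = y - alpha*grad = -0.3347
  prox(v) = soft_thresh(-0.3347, 0.0646) = -0.2701
f(x_2) = 4*(-0.2701)^2 + 2*(-0.2701) + 0.76*|-0.2701| = -0.0431


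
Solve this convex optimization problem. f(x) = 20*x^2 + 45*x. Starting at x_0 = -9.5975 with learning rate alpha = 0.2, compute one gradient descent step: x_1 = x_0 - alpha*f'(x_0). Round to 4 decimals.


We compute the gradient at x_0 and apply the update.
f'(x) = 40*x + 45
f'(-9.5975) = 40*-9.5975 + 45 = -338.9
x_1 = -9.5975 - 0.2*-338.9 = 58.1825


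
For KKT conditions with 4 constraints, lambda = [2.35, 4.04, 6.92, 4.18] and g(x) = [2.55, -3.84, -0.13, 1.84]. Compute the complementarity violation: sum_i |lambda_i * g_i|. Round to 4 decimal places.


KKT complementary slackness check:
lambda_1 * g_1 = 2.35 * 2.55 = 5.9925
lambda_2 * g_2 = 4.04 * -3.84 = -15.5136
lambda_3 * g_3 = 6.92 * -0.13 = -0.8996
lambda_4 * g_4 = 4.18 * 1.84 = 7.6912
Total violation = 5.9925 + 15.5136 + 0.8996 + 7.6912 = 30.0969


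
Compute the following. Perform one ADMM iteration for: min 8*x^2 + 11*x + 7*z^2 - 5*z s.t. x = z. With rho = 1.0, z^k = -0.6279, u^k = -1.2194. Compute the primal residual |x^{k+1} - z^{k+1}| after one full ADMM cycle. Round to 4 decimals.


ADMM iteration with rho = 1.0, z^k = -0.6279, u^k = -1.2194
Step 1: x-update.
Minimize 8*x^2 + 11*x + (1.0/2)*(x + 0.6279 - 1.2194)^2
FOC: (2*8 + 1.0)*x = -11 + 1.0*(-0.6279 + 1.2194)
x^{k+1} = -0.6123
Step 2: z-update.
Minimize 7*z^2 - 5*z + (1.0/2)*(-0.6123 - z - 1.2194)^2
FOC: (2*7 + 1.0)*z = 5 + 1.0*(-0.6123 - 1.2194)
z^{k+1} = 0.2112
Step 3: u-update.
u^{k+1} = -1.2194 - 0.6123 - 0.2112 = -2.0429
Step 4: Primal residual = |-0.6123 - 0.2112| = 0.8235


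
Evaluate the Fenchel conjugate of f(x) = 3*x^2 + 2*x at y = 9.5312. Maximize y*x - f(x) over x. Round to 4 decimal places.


f*(y) = sup_x {y*x - a*x^2 - b*x} = sup_x {(y-b)*x - a*x^2}
FOC: (y - b) - 2a*x = 0 => x* = (y - b)/(2a)
x* = (9.5312 - 2)/(2*3) = 1.2552
f*(9.5312) = (y-b)^2/(4a) = (9.5312 - 2)^2/(4*3)
= 56.719/12 = 4.7266


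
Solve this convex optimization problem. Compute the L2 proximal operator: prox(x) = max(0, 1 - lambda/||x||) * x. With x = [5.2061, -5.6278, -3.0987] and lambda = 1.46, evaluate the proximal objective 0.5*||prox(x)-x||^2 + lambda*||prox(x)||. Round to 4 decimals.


Step 1: Compute ||x||.
||x|| = 8.2691
Step 2: Compute scaling factor.
scale = max(0, 1 - 1.46/8.2691) = 0.8234
Step 3: prox(x) = [4.2869, -4.6341, -2.5516]
||prox(x)|| = 6.8091
Step 4: Proximal objective.
0.5*||prox-x||^2 = 1.0658
lambda*||prox|| = 9.9413
Total = 11.007


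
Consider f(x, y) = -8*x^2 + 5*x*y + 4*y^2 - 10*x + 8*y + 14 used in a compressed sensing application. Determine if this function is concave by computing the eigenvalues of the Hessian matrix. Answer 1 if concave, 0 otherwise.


The Hessian of f(x,y) = -8*x^2 + 5*x*y + 4*y^2 - 10*x + 8*y + 14 is:
H = [[-16, 5], [5, 8]]
Trace = -16 + 8 = -8
Determinant = -16*8 - (5)^2 = -153
Discriminant = (-8)^2 - 4*-153 = 676.0
Eigenvalues: lambda_1 = -17.0, lambda_2 = 9.0
The function is not concave.

0


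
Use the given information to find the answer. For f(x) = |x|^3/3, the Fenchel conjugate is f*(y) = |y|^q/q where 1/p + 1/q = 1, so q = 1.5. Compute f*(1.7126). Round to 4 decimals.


The conjugate exponent q satisfies 1/p + 1/q = 1.
p = 3, so q = 3/(3 - 1) = 1.5
|y|^q = 1.7126^1.5 = 2.2412
f*(1.7126) = 2.2412 / 1.5 = 1.4941


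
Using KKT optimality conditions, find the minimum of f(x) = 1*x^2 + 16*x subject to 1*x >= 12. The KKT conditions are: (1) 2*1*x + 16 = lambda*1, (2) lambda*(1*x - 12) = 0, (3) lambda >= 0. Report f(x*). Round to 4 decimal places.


Step 1: Try lambda = 0 (constraint inactive).
x_unc = -16/(2*1) = -8.0
Check: 1*-8.0 = -8.0 < 12 -- violated!
Step 2: Constraint must be active: 1*x = 12
x* = 12/1 = 12.0
lambda = (2*1*12.0 + 16)/1 = 40.0
Step 3: Compute optimal value.
f(x*) = 1*12.0^2 + 16*12.0 = 336.0


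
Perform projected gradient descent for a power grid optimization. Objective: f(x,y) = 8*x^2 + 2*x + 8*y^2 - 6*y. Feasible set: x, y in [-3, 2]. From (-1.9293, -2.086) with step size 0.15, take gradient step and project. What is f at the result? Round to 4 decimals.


Step 1: Compute gradient at (-1.9293, -2.086).
grad_x = 2*8*-1.9293 + 2 = -28.8688
grad_y = 2*8*-2.086 - 6 = -39.376
Step 2: Gradient step.
x_raw = -1.9293 - 0.15*-28.8688 = 2.401
y_raw = -2.086 - 0.15*-39.376 = 3.8204
Step 3: Project onto [-3, 2].
x_proj = clip(2.401) = 2.0
y_proj = clip(3.8204) = 2.0
Step 4: Evaluate f.
f(2.0, 2.0) = 56.0


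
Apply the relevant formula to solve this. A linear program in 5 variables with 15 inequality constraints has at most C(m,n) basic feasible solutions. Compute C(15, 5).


Each vertex corresponds to some choice of n active constraints out of m, so the number of vertices is at most C(m, n) = m! / (n!(m-n)!).
m = 15, n = 5
Numerator: 15 * 14 * 13 * 12 * 11
Denominator: 5! = 120
C(15, 5) = 3003


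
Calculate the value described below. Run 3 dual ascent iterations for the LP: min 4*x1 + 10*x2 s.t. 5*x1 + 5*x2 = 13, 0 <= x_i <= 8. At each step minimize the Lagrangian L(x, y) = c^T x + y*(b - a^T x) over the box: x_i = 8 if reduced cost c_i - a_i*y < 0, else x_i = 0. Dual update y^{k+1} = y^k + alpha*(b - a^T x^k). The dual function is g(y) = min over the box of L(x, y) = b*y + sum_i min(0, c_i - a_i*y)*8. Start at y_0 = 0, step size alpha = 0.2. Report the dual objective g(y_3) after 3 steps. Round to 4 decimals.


Dual ascent for LP: min 4*x1 + 10*x2, 5*x1 + 5*x2 = 13, 0 <= x_i <= 8
Step 1: y^k = 0.0, reduced costs: (4.0, 10.0)
  x^k = (0.0, 0.0), subgradient = b - a^T x = 13.0
  y^{k+1} = 0.0 + 0.2*13.0 = 2.6
Step 2: y^k = 2.6, reduced costs: (-9.0, -3.0)
  x^k = (8.0, 8.0), subgradient = b - a^T x = -67.0
  y^{k+1} = 2.6 + 0.2*-67.0 = -10.8
Step 3: y^k = -10.8, reduced costs: (58.0, 64.0)
  x^k = (0.0, 0.0), subgradient = b - a^T x = 13.0
  y^{k+1} = -10.8 + 0.2*13.0 = -8.2
Dual objective at y_3 = -8.2: reduced costs (45.0, 51.0), box minimizer x = (0.0, 0.0)
g(y_3) = b*y + (c1 - a1*y)*x1 + (c2 - a2*y)*x2 = 13*(-8.2) + 45.0*0.0 + 51.0*0.0 = -106.6 + 0.0 + 0.0 = -106.6


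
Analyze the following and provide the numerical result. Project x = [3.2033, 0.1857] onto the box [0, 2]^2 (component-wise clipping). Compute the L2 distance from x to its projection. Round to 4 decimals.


Project each component onto [0, 2].
clip(3.2033) = 2.0, clip(0.1857) = 0.1857
Projection = [2.0, 0.1857]
Squared diffs: [1.4479, 0.0]
Distance = sqrt(1.4479) = 1.2033


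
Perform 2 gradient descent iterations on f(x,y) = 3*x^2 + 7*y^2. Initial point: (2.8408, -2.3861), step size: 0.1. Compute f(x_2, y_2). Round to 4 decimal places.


Gradient descent on f(x,y) = 3*x^2 + 7*y^2.
Starting point: (2.8408, -2.3861), alpha = 0.1
Step 1: grad_x = 2*3*2.8408 = 17.0448, grad_y = 2*7*-2.3861 = -33.4054
  x_1 = 2.8408 - 0.1*17.0448 = 1.1363
  y_1 = -2.3861 - 0.1*-33.4054 = 0.9544
Step 2: grad_x = 2*3*1.1363 = 6.8179, grad_y = 2*7*0.9544 = 13.3622
  x_2 = 1.1363 - 0.1*6.8179 = 0.4545
  y_2 = 0.9544 - 0.1*13.3622 = -0.3818
f(0.4545, -0.3818) = 3*0.4545^2 + 7*(-0.3818)^2 = 1.6401


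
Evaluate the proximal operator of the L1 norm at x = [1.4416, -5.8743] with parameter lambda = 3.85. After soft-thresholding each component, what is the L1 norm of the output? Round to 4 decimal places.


Soft-thresholding with lambda = 3.85:
prox(1.4416) = sign(1.4416)*max(|1.4416| - 3.85, 0) = 0.0
prox(-5.8743) = sign(-5.8743)*max(|-5.8743| - 3.85, 0) = -2.0243
prox(x) = [0.0, -2.0243]
||prox(x)||_1 = 0.0 + 2.0243 = 2.0243


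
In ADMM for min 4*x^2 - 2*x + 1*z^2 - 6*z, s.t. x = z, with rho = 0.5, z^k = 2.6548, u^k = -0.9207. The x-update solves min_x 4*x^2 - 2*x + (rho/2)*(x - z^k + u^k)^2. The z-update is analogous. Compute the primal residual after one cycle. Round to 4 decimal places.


ADMM iteration with rho = 0.5, z^k = 2.6548, u^k = -0.9207
Step 1: x-update.
Minimize 4*x^2 - 2*x + (0.5/2)*(x - 2.6548 - 0.9207)^2
FOC: (2*4 + 0.5)*x = 2 + 0.5*(2.6548 + 0.9207)
x^{k+1} = 0.4456
Step 2: z-update.
Minimize 1*z^2 - 6*z + (0.5/2)*(0.4456 - z - 0.9207)^2
FOC: (2*1 + 0.5)*z = 6 + 0.5*(0.4456 - 0.9207)
z^{k+1} = 2.305
Step 3: u-update.
u^{k+1} = -0.9207 + 0.4456 - 2.305 = -2.7801
Step 4: Primal residual = |0.4456 - 2.305| = 1.8594


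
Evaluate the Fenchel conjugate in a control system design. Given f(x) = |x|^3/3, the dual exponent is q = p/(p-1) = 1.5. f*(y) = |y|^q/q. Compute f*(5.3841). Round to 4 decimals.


The conjugate exponent q satisfies 1/p + 1/q = 1.
p = 3, so q = 3/(3 - 1) = 1.5
|y|^q = 5.3841^1.5 = 12.4931
f*(5.3841) = 12.4931 / 1.5 = 8.3287


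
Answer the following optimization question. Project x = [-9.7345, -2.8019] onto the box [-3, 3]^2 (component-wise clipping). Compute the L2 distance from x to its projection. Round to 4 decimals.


Project each component onto [-3, 3].
clip(-9.7345) = -3.0, clip(-2.8019) = -2.8019
Projection = [-3.0, -2.8019]
Squared diffs: [45.3535, 0.0]
Distance = sqrt(45.3535) = 6.7345


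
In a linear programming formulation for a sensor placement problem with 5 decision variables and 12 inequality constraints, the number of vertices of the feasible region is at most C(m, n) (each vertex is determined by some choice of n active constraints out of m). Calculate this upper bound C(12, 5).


Each vertex corresponds to some choice of n active constraints out of m, so the number of vertices is at most C(m, n) = m! / (n!(m-n)!).
m = 12, n = 5
Numerator: 12 * 11 * 10 * 9 * 8
Denominator: 5! = 120
C(12, 5) = 792


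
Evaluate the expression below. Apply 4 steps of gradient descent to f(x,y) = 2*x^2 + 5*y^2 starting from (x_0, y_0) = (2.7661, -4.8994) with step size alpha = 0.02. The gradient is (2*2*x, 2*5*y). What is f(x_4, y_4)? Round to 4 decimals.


Gradient descent on f(x,y) = 2*x^2 + 5*y^2.
Starting point: (2.7661, -4.8994), alpha = 0.02
Step 1: grad_x = 2*2*2.7661 = 11.0644, grad_y = 2*5*-4.8994 = -48.994
  x_1 = 2.7661 - 0.02*11.0644 = 2.5448
  y_1 = -4.8994 - 0.02*-48.994 = -3.9195
Step 2: grad_x = 2*2*2.5448 = 10.1792, grad_y = 2*5*-3.9195 = -39.1952
  x_2 = 2.5448 - 0.02*10.1792 = 2.3412
  y_2 = -3.9195 - 0.02*-39.1952 = -3.1356
Step 3: grad_x = 2*2*2.3412 = 9.3649, grad_y = 2*5*-3.1356 = -31.3562
  x_3 = 2.3412 - 0.02*9.3649 = 2.1539
  y_3 = -3.1356 - 0.02*-31.3562 = -2.5085
Step 4: grad_x = 2*2*2.1539 = 8.6157, grad_y = 2*5*-2.5085 = -25.0849
  x_4 = 2.1539 - 0.02*8.6157 = 1.9816
  y_4 = -2.5085 - 0.02*-25.0849 = -2.0068
f(1.9816, -2.0068) = 2*1.9816^2 + 5*(-2.0068)^2 = 27.9897


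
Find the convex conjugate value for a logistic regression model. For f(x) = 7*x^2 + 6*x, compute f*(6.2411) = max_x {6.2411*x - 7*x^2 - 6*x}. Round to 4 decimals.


f*(y) = sup_x {y*x - a*x^2 - b*x} = sup_x {(y-b)*x - a*x^2}
FOC: (y - b) - 2a*x = 0 => x* = (y - b)/(2a)
x* = (6.2411 - 6)/(2*7) = 0.0172
f*(6.2411) = (y-b)^2/(4a) = (6.2411 - 6)^2/(4*7)
= 0.0581/28 = 0.0021


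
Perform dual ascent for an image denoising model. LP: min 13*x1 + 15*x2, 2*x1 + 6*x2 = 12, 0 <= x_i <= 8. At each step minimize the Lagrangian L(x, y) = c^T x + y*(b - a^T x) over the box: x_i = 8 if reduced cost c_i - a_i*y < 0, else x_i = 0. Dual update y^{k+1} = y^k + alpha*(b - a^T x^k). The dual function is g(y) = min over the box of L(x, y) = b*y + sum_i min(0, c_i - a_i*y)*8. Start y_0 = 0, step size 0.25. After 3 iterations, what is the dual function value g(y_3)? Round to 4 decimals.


Dual ascent for LP: min 13*x1 + 15*x2, 2*x1 + 6*x2 = 12, 0 <= x_i <= 8
Step 1: y^k = 0.0, reduced costs: (13.0, 15.0)
  x^k = (0.0, 0.0), subgradient = b - a^T x = 12.0
  y^{k+1} = 0.0 + 0.25*12.0 = 3.0
Step 2: y^k = 3.0, reduced costs: (7.0, -3.0)
  x^k = (0.0, 8.0), subgradient = b - a^T x = -36.0
  y^{k+1} = 3.0 + 0.25*-36.0 = -6.0
Step 3: y^k = -6.0, reduced costs: (25.0, 51.0)
  x^k = (0.0, 0.0), subgradient = b - a^T x = 12.0
  y^{k+1} = -6.0 + 0.25*12.0 = -3.0
Dual objective at y_3 = -3.0: reduced costs (19.0, 33.0), box minimizer x = (0.0, 0.0)
g(y_3) = b*y + (c1 - a1*y)*x1 + (c2 - a2*y)*x2 = 12*(-3.0) + 19.0*0.0 + 33.0*0.0 = -36.0 + 0.0 + 0.0 = -36.0


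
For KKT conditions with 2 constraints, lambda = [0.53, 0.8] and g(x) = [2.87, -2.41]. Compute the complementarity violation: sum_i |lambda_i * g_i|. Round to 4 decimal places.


KKT complementary slackness check:
lambda_1 * g_1 = 0.53 * 2.87 = 1.5211
lambda_2 * g_2 = 0.8 * -2.41 = -1.928
Total violation = 1.5211 + 1.928 = 3.4491


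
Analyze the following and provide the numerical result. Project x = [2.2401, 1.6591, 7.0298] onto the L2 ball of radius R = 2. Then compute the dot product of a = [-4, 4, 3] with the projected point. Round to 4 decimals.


Step 1: Compute ||x|| (intermediates to 6 decimals).
||x|| = sqrt(2.2401^2 + 1.6591^2 + 7.0298^2) = 7.562324
Step 2: Project.
Since ||x|| > R, scale = R/||x|| = 2/7.562324 = 0.264469, proj(x) = scale * x
proj(x) = [0.592437, 0.438781, 1.859164]
Step 3: Dot product.
a^T * proj(x) = -4*0.592437 + 4*0.438781 + 3*1.859164 = 4.9629


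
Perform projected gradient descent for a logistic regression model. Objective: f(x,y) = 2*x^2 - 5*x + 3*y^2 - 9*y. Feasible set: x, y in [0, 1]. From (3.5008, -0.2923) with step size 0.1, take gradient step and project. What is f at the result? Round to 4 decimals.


Step 1: Compute gradient at (3.5008, -0.2923).
grad_x = 2*2*3.5008 - 5 = 9.0032
grad_y = 2*3*-0.2923 - 9 = -10.7538
Step 2: Gradient step.
x_raw = 3.5008 - 0.1*9.0032 = 2.6005
y_raw = -0.2923 - 0.1*-10.7538 = 0.7831
Step 3: Project onto [0, 1].
x_proj = clip(2.6005) = 1.0
y_proj = clip(0.7831) = 0.7831
Step 4: Evaluate f.
f(1.0, 0.7831) = -8.2081


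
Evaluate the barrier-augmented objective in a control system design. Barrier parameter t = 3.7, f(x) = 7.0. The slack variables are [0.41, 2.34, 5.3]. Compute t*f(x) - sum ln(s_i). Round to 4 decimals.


Step 1: Compute log-barrier.
ln values: [-0.8916, 0.8502, 1.6677]
phi = -(-0.8916 + 0.8502 + 1.6677) = -1.6263
Step 2: Compute augmented objective.
t*f(x) = 3.7*7.0 = 25.9
Total = 25.9 - 1.6263 = 24.2737


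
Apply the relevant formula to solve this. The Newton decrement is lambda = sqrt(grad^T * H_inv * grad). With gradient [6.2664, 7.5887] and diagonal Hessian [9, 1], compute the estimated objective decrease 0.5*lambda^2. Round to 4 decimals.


Step 1: H is diagonal, so H^(-1) * g = [0.6963, 7.5887].
Step 2: g^T H^(-1) g = sum_i g_i^2 / H_ii
  = (6.2664)^2/9 + (7.5887)^2/1
  = 4.3631 + 57.5884 = 61.9515
Step 3: Objective decrease = 0.5 * g^T H^(-1) g = 30.9757


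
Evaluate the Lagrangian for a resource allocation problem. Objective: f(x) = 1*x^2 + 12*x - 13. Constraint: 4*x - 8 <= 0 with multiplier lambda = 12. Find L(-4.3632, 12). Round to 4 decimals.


Step 1: Evaluate f(x).
f(-4.3632) = 1*(-4.3632)^2 + 12*(-4.3632) - 13 = -46.3209
Step 2: Evaluate g(x).
g(-4.3632) = 4*-4.3632 - 8 = -25.4528
Step 3: Compute Lagrangian.
L = -46.3209 + 12*-25.4528 = -351.7545


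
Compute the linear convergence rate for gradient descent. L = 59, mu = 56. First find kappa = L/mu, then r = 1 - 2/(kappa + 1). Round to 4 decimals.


Step 1: Compute the condition number.
kappa = L/mu = 59/56 = 1.0536
Step 2: Compute the convergence rate.
r = 1 - 2/(kappa + 1) = 1 - 2*mu/(L + mu) = (L - mu)/(L + mu) = 3/115 = 0.0261


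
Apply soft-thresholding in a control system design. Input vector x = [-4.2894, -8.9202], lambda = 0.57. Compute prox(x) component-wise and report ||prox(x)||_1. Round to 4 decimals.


Soft-thresholding with lambda = 0.57:
prox(-4.2894) = sign(-4.2894)*max(|-4.2894| - 0.57, 0) = -3.7194
prox(-8.9202) = sign(-8.9202)*max(|-8.9202| - 0.57, 0) = -8.3502
prox(x) = [-3.7194, -8.3502]
||prox(x)||_1 = 3.7194 + 8.3502 = 12.0696


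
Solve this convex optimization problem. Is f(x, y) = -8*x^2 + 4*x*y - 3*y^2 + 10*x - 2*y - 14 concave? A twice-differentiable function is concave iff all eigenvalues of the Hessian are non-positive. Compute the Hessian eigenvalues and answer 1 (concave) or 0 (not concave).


The Hessian of f(x,y) = -8*x^2 + 4*x*y - 3*y^2 + 10*x - 2*y - 14 is:
H = [[-16, 4], [4, -6]]
Trace = -16 - 6 = -22
Determinant = -16*-6 - (4)^2 = 80
Discriminant = (-22)^2 - 4*80 = 164.0
Eigenvalues: lambda_1 = -17.4031, lambda_2 = -4.5969
The function is concave.

1


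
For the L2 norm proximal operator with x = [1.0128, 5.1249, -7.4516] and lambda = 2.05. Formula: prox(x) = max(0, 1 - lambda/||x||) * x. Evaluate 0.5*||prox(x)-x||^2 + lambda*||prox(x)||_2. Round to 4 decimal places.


Step 1: Compute ||x||.
||x|| = 9.1004
Step 2: Compute scaling factor.
scale = max(0, 1 - 2.05/9.1004) = 0.7747
Step 3: prox(x) = [0.7847, 3.9704, -5.773]
||prox(x)|| = 7.0504
Step 4: Proximal objective.
0.5*||prox-x||^2 = 2.1013
lambda*||prox|| = 14.4533
Total = 16.5545


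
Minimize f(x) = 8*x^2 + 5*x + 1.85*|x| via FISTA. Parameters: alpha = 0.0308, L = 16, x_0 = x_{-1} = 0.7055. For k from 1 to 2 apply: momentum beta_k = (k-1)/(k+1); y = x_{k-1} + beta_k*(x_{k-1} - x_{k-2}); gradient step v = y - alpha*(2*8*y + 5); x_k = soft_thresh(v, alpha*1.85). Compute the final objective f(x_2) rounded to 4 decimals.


FISTA on f(x) = 8*x^2 + 5*x + 1.85*|x|
L = 16, alpha = 0.0308
Iteration 1: beta = 0.0, y = 0.7055 + 0.0*(0.7055 - 0.7055) = 0.7055
  grad(y) = 16.288, v = y - alpha*grad = 0.2038
  prox(v) = soft_thresh(0.2038, 0.057) = 0.1468
Iteration 2: beta = 0.3333, y = 0.1468 + 0.3333*(0.1468 - 0.7055) = -0.0394
  grad(y) = 4.3701, v = y - alpha*grad = -0.174
  prox(v) = soft_thresh(-0.174, 0.057) = -0.117
f(x_2) = 8*(-0.117)^2 + 5*(-0.117) + 1.85*|-0.117| = -0.259


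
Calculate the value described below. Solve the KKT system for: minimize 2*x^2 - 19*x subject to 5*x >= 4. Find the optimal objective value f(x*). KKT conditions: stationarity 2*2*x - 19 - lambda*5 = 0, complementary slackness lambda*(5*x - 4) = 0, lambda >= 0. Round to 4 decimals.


Step 1: Try lambda = 0 (constraint inactive).
Stationarity: 2*2*x - 19 = 0
x* = 19/(2*2) = 4.75
Check constraint: 5*4.75 = 23.75 >= 4 -- satisfied.
Step 2: Compute optimal value.
f(x*) = 2*4.75^2 - 19*4.75 = -45.125


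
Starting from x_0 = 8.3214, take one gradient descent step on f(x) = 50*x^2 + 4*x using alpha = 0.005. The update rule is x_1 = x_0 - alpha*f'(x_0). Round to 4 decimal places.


We compute the gradient at x_0 and apply the update.
f'(x) = 100*x + 4
f'(8.3214) = 100*8.3214 + 4 = 836.14
x_1 = 8.3214 - 0.005*836.14 = 4.1407


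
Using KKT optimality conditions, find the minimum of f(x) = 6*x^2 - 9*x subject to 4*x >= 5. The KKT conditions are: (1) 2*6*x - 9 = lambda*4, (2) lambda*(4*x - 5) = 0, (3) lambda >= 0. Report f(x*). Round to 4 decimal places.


Step 1: Try lambda = 0 (constraint inactive).
x_unc = 9/(2*6) = 0.75
Check: 4*0.75 = 3.0 < 5 -- violated!
Step 2: Constraint must be active: 4*x = 5
x* = 5/4 = 1.25
lambda = (2*6*1.25 - 9)/4 = 1.5
Step 3: Compute optimal value.
f(x*) = 6*1.25^2 - 9*1.25 = -1.875


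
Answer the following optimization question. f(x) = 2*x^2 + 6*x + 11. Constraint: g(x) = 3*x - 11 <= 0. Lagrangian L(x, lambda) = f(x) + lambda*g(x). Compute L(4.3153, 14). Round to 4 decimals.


Step 1: Evaluate f(x).
f(4.3153) = 2*4.3153^2 + 6*4.3153 + 11 = 74.1354
Step 2: Evaluate g(x).
g(4.3153) = 3*4.3153 - 11 = 1.9459
Step 3: Compute Lagrangian.
L = 74.1354 + 14*1.9459 = 101.378


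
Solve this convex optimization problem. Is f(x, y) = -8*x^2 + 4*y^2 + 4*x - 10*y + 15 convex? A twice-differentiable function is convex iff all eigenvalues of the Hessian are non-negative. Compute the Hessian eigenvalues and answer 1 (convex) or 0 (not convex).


The Hessian of f(x,y) = -8*x^2 + 4*y^2 + 4*x - 10*y + 15 is:
H = [[-16, 0], [0, 8]]
Trace = -16 + 8 = -8
Determinant = -16*8 - (0)^2 = -128
Discriminant = (-8)^2 - 4*-128 = 576.0
Eigenvalues: lambda_1 = -16.0, lambda_2 = 8.0
The function is not convex.

0


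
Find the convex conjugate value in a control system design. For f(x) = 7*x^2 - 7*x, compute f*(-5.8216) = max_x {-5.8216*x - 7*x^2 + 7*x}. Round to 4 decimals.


f*(y) = sup_x {y*x - a*x^2 - b*x} = sup_x {(y-b)*x - a*x^2}
FOC: (y - b) - 2a*x = 0 => x* = (y - b)/(2a)
x* = (-5.8216 + 7)/(2*7) = 0.0842
f*(-5.8216) = (y-b)^2/(4a) = (-5.8216 + 7)^2/(4*7)
= 1.3886/28 = 0.0496


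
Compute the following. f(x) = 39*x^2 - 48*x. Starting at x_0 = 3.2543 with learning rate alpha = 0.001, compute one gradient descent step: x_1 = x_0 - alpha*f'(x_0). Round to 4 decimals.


We compute the gradient at x_0 and apply the update.
f'(x) = 78*x - 48
f'(3.2543) = 78*3.2543 - 48 = 205.8354
x_1 = 3.2543 - 0.001*205.8354 = 3.0485


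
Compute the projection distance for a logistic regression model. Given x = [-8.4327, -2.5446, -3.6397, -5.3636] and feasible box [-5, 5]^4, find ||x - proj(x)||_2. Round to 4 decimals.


Project each component onto [-5, 5].
clip(-8.4327) = -5.0, clip(-2.5446) = -2.5446, clip(-3.6397) = -3.6397, clip(-5.3636) = -5.0
Projection = [-5.0, -2.5446, -3.6397, -5.0]
Squared diffs: [11.7834, 0.0, 0.0, 0.1322]
Distance = sqrt(11.9156) = 3.4519


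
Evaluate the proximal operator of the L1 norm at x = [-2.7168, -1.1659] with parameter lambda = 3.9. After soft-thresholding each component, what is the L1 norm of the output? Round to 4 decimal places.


Soft-thresholding with lambda = 3.9:
prox(-2.7168) = sign(-2.7168)*max(|-2.7168| - 3.9, 0) = 0.0
prox(-1.1659) = sign(-1.1659)*max(|-1.1659| - 3.9, 0) = 0.0
prox(x) = [0.0, 0.0]
||prox(x)||_1 = 0.0 + 0.0 = 0.0


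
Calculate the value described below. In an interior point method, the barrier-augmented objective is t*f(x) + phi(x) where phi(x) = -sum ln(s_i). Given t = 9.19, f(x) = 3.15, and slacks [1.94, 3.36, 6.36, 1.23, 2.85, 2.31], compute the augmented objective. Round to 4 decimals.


Step 1: Compute log-barrier.
ln values: [0.6627, 1.2119, 1.85, 0.207, 1.0473, 0.8372]
phi = -(0.6627 + 1.2119 + 1.85 + 0.207 + 1.0473 + 0.8372) = -5.8162
Step 2: Compute augmented objective.
t*f(x) = 9.19*3.15 = 28.9485
Total = 28.9485 - 5.8162 = 23.1323


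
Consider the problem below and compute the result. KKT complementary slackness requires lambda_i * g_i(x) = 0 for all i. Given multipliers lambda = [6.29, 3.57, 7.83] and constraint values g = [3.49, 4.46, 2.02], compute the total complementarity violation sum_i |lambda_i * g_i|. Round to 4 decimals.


KKT complementary slackness check:
lambda_1 * g_1 = 6.29 * 3.49 = 21.9521
lambda_2 * g_2 = 3.57 * 4.46 = 15.9222
lambda_3 * g_3 = 7.83 * 2.02 = 15.8166
Total violation = 21.9521 + 15.9222 + 15.8166 = 53.6909


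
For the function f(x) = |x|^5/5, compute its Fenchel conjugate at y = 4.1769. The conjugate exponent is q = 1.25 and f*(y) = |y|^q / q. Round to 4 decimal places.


The conjugate exponent q satisfies 1/p + 1/q = 1.
p = 5, so q = 5/(5 - 1) = 1.25
|y|^q = 4.1769^1.25 = 5.9713
f*(4.1769) = 5.9713 / 1.25 = 4.777


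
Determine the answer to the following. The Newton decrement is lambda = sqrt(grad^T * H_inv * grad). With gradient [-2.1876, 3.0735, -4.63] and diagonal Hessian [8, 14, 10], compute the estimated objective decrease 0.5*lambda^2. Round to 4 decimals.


Step 1: H is diagonal, so H^(-1) * g = [-0.2735, 0.2195, -0.463].
Step 2: g^T H^(-1) g = sum_i g_i^2 / H_ii
  = (-2.1876)^2/8 + (3.0735)^2/14 + (-4.63)^2/10
  = 0.5982 + 0.6747 + 2.1437 = 3.4166
Step 3: Objective decrease = 0.5 * g^T H^(-1) g = 1.7083


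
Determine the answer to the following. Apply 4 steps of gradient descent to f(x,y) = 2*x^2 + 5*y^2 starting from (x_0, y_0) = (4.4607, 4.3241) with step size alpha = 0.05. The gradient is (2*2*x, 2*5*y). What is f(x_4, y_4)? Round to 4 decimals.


Gradient descent on f(x,y) = 2*x^2 + 5*y^2.
Starting point: (4.4607, 4.3241), alpha = 0.05
Step 1: grad_x = 2*2*4.4607 = 17.8428, grad_y = 2*5*4.3241 = 43.241
  x_1 = 4.4607 - 0.05*17.8428 = 3.5686
  y_1 = 4.3241 - 0.05*43.241 = 2.1621
Step 2: grad_x = 2*2*3.5686 = 14.2742, grad_y = 2*5*2.1621 = 21.6205
  x_2 = 3.5686 - 0.05*14.2742 = 2.8548
  y_2 = 2.1621 - 0.05*21.6205 = 1.081
Step 3: grad_x = 2*2*2.8548 = 11.4194, grad_y = 2*5*1.081 = 10.8103
  x_3 = 2.8548 - 0.05*11.4194 = 2.2839
  y_3 = 1.081 - 0.05*10.8103 = 0.5405
Step 4: grad_x = 2*2*2.2839 = 9.1355, grad_y = 2*5*0.5405 = 5.4051
  x_4 = 2.2839 - 0.05*9.1355 = 1.8271
  y_4 = 0.5405 - 0.05*5.4051 = 0.2703
f(1.8271, 0.2703) = 2*1.8271^2 + 5*0.2703^2 = 7.0418


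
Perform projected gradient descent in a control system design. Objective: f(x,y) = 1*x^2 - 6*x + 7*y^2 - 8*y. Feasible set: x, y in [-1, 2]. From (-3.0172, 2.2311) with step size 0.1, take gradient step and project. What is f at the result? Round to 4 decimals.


Step 1: Compute gradient at (-3.0172, 2.2311).
grad_x = 2*1*-3.0172 - 6 = -12.0344
grad_y = 2*7*2.2311 - 8 = 23.2354
Step 2: Gradient step.
x_raw = -3.0172 - 0.1*-12.0344 = -1.8138
y_raw = 2.2311 - 0.1*23.2354 = -0.0924
Step 3: Project onto [-1, 2].
x_proj = clip(-1.8138) = -1.0
y_proj = clip(-0.0924) = -0.0924
Step 4: Evaluate f.
f(-1.0, -0.0924) = 7.7993


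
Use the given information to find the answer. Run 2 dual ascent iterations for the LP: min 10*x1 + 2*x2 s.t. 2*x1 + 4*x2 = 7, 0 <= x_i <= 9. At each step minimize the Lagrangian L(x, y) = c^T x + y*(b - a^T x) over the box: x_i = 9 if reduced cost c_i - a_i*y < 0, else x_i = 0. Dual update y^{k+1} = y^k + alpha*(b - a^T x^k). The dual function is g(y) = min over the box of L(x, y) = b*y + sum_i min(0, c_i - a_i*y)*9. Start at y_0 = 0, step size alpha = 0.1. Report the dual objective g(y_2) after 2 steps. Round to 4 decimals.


Dual ascent for LP: min 10*x1 + 2*x2, 2*x1 + 4*x2 = 7, 0 <= x_i <= 9
Step 1: y^k = 0.0, reduced costs: (10.0, 2.0)
  x^k = (0.0, 0.0), subgradient = b - a^T x = 7.0
  y^{k+1} = 0.0 + 0.1*7.0 = 0.7
Step 2: y^k = 0.7, reduced costs: (8.6, -0.8)
  x^k = (0.0, 9.0), subgradient = b - a^T x = -29.0
  y^{k+1} = 0.7 + 0.1*-29.0 = -2.2
Dual objective at y_2 = -2.2: reduced costs (14.4, 10.8), box minimizer x = (0.0, 0.0)
g(y_2) = b*y + (c1 - a1*y)*x1 + (c2 - a2*y)*x2 = 7*(-2.2) + 14.4*0.0 + 10.8*0.0 = -15.4 + 0.0 + 0.0 = -15.4


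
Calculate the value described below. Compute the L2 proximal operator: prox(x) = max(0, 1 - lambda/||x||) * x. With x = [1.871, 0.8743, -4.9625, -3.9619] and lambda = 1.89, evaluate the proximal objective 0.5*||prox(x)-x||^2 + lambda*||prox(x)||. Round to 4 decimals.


Step 1: Compute ||x||.
||x|| = 6.6774
Step 2: Compute scaling factor.
scale = max(0, 1 - 1.89/6.6774) = 0.717
Step 3: prox(x) = [1.3414, 0.6268, -3.5579, -2.8405]
||prox(x)|| = 4.7874
Step 4: Proximal objective.
0.5*||prox-x||^2 = 1.7861
lambda*||prox|| = 9.0482
Total = 10.8343


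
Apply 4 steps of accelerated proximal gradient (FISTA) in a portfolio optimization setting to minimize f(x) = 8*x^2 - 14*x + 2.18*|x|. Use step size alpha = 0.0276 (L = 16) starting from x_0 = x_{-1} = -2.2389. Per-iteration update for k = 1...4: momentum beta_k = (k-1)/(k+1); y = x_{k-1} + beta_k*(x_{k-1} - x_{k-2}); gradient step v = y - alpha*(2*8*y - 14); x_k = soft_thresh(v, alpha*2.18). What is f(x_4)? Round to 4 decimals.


FISTA on f(x) = 8*x^2 - 14*x + 2.18*|x|
L = 16, alpha = 0.0276
Iteration 1: beta = 0.0, y = -2.2389 + 0.0*(-2.2389 + 2.2389) = -2.2389
  grad(y) = -49.8224, v = y - alpha*grad = -0.8638
  prox(v) = soft_thresh(-0.8638, 0.0602) = -0.8036
Iteration 2: beta = 0.3333, y = -0.8036 + 0.3333*(-0.8036 + 2.2389) = -0.3252
  grad(y) = -19.2034, v = y - alpha*grad = 0.2048
  prox(v) = soft_thresh(0.2048, 0.0602) = 0.1446
Iteration 3: beta = 0.5, y = 0.1446 + 0.5*(0.1446 + 0.8036) = 0.6188
  grad(y) = -4.0997, v = y - alpha*grad = 0.7319
  prox(v) = soft_thresh(0.7319, 0.0602) = 0.6718
Iteration 4: beta = 0.6, y = 0.6718 + 0.6*(0.6718 - 0.1446) = 0.988
  grad(y) = 1.8084, v = y - alpha*grad = 0.9381
  prox(v) = soft_thresh(0.9381, 0.0602) = 0.8779
f(x_4) = 8*0.8779^2 - 14*0.8779 + 2.18*|0.8779| = -4.211


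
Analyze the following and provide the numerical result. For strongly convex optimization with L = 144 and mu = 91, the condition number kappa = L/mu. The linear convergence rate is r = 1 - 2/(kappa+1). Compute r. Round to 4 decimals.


Step 1: Compute the condition number.
kappa = L/mu = 144/91 = 1.5824
Step 2: Compute the convergence rate.
r = 1 - 2/(kappa + 1) = 1 - 2*mu/(L + mu) = (L - mu)/(L + mu) = 53/235 = 0.2255


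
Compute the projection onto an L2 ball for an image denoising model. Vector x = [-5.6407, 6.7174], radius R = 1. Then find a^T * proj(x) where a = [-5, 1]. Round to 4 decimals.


Step 1: Compute ||x|| (intermediates to 6 decimals).
||x|| = sqrt((-5.6407)^2 + 6.7174^2) = 8.7716
Step 2: Project.
Since ||x|| > R, scale = R/||x|| = 1/8.7716 = 0.114004, proj(x) = scale * x
proj(x) = [-0.643062, 0.76581]
Step 3: Dot product.
a^T * proj(x) = -5*(-0.643062) + 1*0.76581 = 3.9811


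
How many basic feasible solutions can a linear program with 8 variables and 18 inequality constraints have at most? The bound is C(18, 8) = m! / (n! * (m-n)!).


Each vertex corresponds to some choice of n active constraints out of m, so the number of vertices is at most C(m, n) = m! / (n!(m-n)!).
m = 18, n = 8
Numerator: 18 * 17 * 16 * 15 * 14 * 13 * 12 * 11
Denominator: 8! = 40320
C(18, 8) = 43758


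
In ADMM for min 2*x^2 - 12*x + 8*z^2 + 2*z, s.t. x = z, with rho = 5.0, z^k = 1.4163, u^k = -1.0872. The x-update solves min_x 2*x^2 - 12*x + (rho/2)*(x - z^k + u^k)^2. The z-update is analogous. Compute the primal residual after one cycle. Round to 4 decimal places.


ADMM iteration with rho = 5.0, z^k = 1.4163, u^k = -1.0872
Step 1: x-update.
Minimize 2*x^2 - 12*x + (5.0/2)*(x - 1.4163 - 1.0872)^2
FOC: (2*2 + 5.0)*x = 12 + 5.0*(1.4163 + 1.0872)
x^{k+1} = 2.7242
Step 2: z-update.
Minimize 8*z^2 + 2*z + (5.0/2)*(2.7242 - z - 1.0872)^2
FOC: (2*8 + 5.0)*z = -2 + 5.0*(2.7242 - 1.0872)
z^{k+1} = 0.2945
Step 3: u-update.
u^{k+1} = -1.0872 + 2.7242 - 0.2945 = 1.3425
Step 4: Primal residual = |2.7242 - 0.2945| = 2.4297


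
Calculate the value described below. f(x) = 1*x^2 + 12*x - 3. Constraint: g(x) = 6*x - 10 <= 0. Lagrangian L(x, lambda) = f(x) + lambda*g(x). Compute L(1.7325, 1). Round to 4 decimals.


Step 1: Evaluate f(x).
f(1.7325) = 1*1.7325^2 + 12*1.7325 - 3 = 20.7916
Step 2: Evaluate g(x).
g(1.7325) = 6*1.7325 - 10 = 0.395
Step 3: Compute Lagrangian.
L = 20.7916 + 1*0.395 = 21.1866


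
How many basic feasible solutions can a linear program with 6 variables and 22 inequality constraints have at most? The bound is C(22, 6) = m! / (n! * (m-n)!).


Each vertex corresponds to some choice of n active constraints out of m, so the number of vertices is at most C(m, n) = m! / (n!(m-n)!).
m = 22, n = 6
Numerator: 22 * 21 * 20 * 19 * 18 * 17
Denominator: 6! = 720
C(22, 6) = 74613


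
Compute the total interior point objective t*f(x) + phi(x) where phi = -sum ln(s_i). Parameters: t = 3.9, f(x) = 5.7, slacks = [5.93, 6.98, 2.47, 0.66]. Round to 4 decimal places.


Step 1: Compute log-barrier.
ln values: [1.78, 1.943, 0.9042, -0.4155]
phi = -(1.78 + 1.943 + 0.9042 - 0.4155) = -4.2118
Step 2: Compute augmented objective.
t*f(x) = 3.9*5.7 = 22.23
Total = 22.23 - 4.2118 = 18.0182


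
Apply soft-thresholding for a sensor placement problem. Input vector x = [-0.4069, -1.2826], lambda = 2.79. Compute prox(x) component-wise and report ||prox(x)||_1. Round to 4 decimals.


Soft-thresholding with lambda = 2.79:
prox(-0.4069) = sign(-0.4069)*max(|-0.4069| - 2.79, 0) = 0.0
prox(-1.2826) = sign(-1.2826)*max(|-1.2826| - 2.79, 0) = 0.0
prox(x) = [0.0, 0.0]
||prox(x)||_1 = 0.0 + 0.0 = 0.0


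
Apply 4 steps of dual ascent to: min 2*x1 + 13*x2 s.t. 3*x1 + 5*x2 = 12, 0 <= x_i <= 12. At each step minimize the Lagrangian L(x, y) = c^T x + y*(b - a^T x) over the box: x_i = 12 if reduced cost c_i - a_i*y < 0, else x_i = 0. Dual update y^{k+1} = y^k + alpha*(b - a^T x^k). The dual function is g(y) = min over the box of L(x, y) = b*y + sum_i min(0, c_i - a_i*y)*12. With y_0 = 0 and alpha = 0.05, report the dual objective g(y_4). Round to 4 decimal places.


Dual ascent for LP: min 2*x1 + 13*x2, 3*x1 + 5*x2 = 12, 0 <= x_i <= 12
Step 1: y^k = 0.0, reduced costs: (2.0, 13.0)
  x^k = (0.0, 0.0), subgradient = b - a^T x = 12.0
  y^{k+1} = 0.0 + 0.05*12.0 = 0.6
Step 2: y^k = 0.6, reduced costs: (0.2, 10.0)
  x^k = (0.0, 0.0), subgradient = b - a^T x = 12.0
  y^{k+1} = 0.6 + 0.05*12.0 = 1.2
Step 3: y^k = 1.2, reduced costs: (-1.6, 7.0)
  x^k = (12.0, 0.0), subgradient = b - a^T x = -24.0
  y^{k+1} = 1.2 + 0.05*-24.0 = -0.0
Step 4: y^k = -0.0, reduced costs: (2.0, 13.0)
  x^k = (0.0, 0.0), subgradient = b - a^T x = 12.0
  y^{k+1} = -0.0 + 0.05*12.0 = 0.6
Dual objective at y_4 = 0.6: reduced costs (0.2, 10.0), box minimizer x = (0.0, 0.0)
g(y_4) = b*y + (c1 - a1*y)*x1 + (c2 - a2*y)*x2 = 12*0.6 + 0.2*0.0 + 10.0*0.0 = 7.2 + 0.0 + 0.0 = 7.2


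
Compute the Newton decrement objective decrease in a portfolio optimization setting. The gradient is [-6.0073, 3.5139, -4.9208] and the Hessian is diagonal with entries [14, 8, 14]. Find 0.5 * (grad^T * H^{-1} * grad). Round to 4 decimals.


Step 1: H is diagonal, so H^(-1) * g = [-0.4291, 0.4392, -0.3515].
Step 2: g^T H^(-1) g = sum_i g_i^2 / H_ii
  = (-6.0073)^2/14 + (3.5139)^2/8 + (-4.9208)^2/14
  = 2.5777 + 1.5434 + 1.7296 = 5.8507
Step 3: Objective decrease = 0.5 * g^T H^(-1) g = 2.9254
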